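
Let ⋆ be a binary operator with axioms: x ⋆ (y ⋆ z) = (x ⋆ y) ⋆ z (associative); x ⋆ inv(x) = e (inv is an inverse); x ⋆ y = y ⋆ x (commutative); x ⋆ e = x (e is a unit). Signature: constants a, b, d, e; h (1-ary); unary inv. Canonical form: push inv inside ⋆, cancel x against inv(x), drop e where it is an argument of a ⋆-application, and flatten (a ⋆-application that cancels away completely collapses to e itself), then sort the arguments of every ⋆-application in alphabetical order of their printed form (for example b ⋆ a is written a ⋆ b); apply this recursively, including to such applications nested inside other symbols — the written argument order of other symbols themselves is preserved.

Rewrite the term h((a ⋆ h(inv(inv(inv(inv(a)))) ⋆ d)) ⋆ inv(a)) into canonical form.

Answer: h(h(a ⋆ d))

Derivation:
Work inside:  (a ⋆ h(inv(inv(inv(inv(a)))) ⋆ d)) ⋆ inv(a)
Push inv inside:  distribute inv over ⋆ and collapse double inv
Cancel inverse pairs:  a cancels
Collect terms:  h(a ⋆ d)
Reassemble:  h(h(a ⋆ d))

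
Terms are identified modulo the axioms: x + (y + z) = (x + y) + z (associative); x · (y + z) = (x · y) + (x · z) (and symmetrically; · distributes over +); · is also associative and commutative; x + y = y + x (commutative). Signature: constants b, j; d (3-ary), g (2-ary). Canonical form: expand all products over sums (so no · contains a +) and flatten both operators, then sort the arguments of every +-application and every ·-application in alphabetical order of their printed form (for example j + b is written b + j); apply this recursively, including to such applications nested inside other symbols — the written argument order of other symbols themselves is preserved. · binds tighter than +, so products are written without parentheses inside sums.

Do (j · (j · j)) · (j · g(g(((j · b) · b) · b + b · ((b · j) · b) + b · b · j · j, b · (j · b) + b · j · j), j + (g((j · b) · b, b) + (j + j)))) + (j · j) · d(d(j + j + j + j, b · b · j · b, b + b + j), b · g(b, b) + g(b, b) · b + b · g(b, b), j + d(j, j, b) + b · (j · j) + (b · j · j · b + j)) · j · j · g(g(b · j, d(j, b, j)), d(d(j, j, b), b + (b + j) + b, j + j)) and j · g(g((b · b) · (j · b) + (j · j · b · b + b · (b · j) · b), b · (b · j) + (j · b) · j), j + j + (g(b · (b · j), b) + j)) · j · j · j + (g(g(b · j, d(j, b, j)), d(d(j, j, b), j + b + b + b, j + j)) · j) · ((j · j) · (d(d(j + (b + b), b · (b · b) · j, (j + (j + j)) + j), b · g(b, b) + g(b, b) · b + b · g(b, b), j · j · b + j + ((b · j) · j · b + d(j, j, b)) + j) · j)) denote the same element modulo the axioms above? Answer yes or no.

Left:  (j · (j · j)) · (j · g(g(((j · b) · b) · b + b · ((b · j) · b) + b · b · j · j, b · (j · b) + b · j · j), j + (g((j · b) · b, b) + (j + j)))) + (j · j) · d(d(j + j + j + j, b · b · j · b, b + b + j), b · g(b, b) + g(b, b) · b + b · g(b, b), j + d(j, j, b) + b · (j · j) + (b · j · j · b + j)) · j · j · g(g(b · j, d(j, b, j)), d(d(j, j, b), b + (b + j) + b, j + j))
  Merge nested applications:  g(g(b · b · b · j + b · b · b · j + b · b · j · j, b · b · j + b · j · j), g(b · b · j, b) + j + j + j) · j · j · j · j + d(d(j + j + j + j, b · b · b · j, b + b + j), b · g(b, b) + b · g(b, b) + b · g(b, b), b · b · j · j + b · j · j + d(j, j, b) + j + j) · g(g(b · j, d(j, b, j)), d(d(j, j, b), b + b + b + j, j + j)) · j · j · j · j
  Sort:  d(d(j + j + j + j, b · b · b · j, b + b + j), b · g(b, b) + b · g(b, b) + b · g(b, b), b · b · j · j + b · j · j + d(j, j, b) + j + j) · g(g(b · j, d(j, b, j)), d(d(j, j, b), b + b + b + j, j + j)) · j · j · j · j + g(g(b · b · b · j + b · b · b · j + b · b · j · j, b · b · j + b · j · j), g(b · b · j, b) + j + j + j) · j · j · j · j
Right:  j · g(g((b · b) · (j · b) + (j · j · b · b + b · (b · j) · b), b · (b · j) + (j · b) · j), j + j + (g(b · (b · j), b) + j)) · j · j · j + (g(g(b · j, d(j, b, j)), d(d(j, j, b), j + b + b + b, j + j)) · j) · ((j · j) · (d(d(j + (b + b), b · (b · b) · j, (j + (j + j)) + j), b · g(b, b) + g(b, b) · b + b · g(b, b), j · j · b + j + ((b · j) · j · b + d(j, j, b)) + j) · j))
  Flatten:  g(g(b · b · b · j + b · b · b · j + b · b · j · j, b · b · j + b · j · j), g(b · b · j, b) + j + j + j) · j · j · j · j + d(d(b + b + j, b · b · b · j, j + j + j + j), b · g(b, b) + b · g(b, b) + b · g(b, b), b · b · j · j + b · j · j + d(j, j, b) + j + j) · g(g(b · j, d(j, b, j)), d(d(j, j, b), b + b + b + j, j + j)) · j · j · j · j
  Order the arguments:  d(d(b + b + j, b · b · b · j, j + j + j + j), b · g(b, b) + b · g(b, b) + b · g(b, b), b · b · j · j + b · j · j + d(j, j, b) + j + j) · g(g(b · j, d(j, b, j)), d(d(j, j, b), b + b + b + j, j + j)) · j · j · j · j + g(g(b · b · b · j + b · b · b · j + b · b · j · j, b · b · j + b · j · j), g(b · b · j, b) + j + j + j) · j · j · j · j

Answer: no — d(d(j + j + j + j, b · b · b · j, b + b + j), b · g(b, b) + b · g(b, b) + b · g(b, b), b · b · j · j + b · j · j + d(j, j, b) + j + j) · g(g(b · j, d(j, b, j)), d(d(j, j, b), b + b + b + j, j + j)) · j · j · j · j + g(g(b · b · b · j + b · b · b · j + b · b · j · j, b · b · j + b · j · j), g(b · b · j, b) + j + j + j) · j · j · j · j vs d(d(b + b + j, b · b · b · j, j + j + j + j), b · g(b, b) + b · g(b, b) + b · g(b, b), b · b · j · j + b · j · j + d(j, j, b) + j + j) · g(g(b · j, d(j, b, j)), d(d(j, j, b), b + b + b + j, j + j)) · j · j · j · j + g(g(b · b · b · j + b · b · b · j + b · b · j · j, b · b · j + b · j · j), g(b · b · j, b) + j + j + j) · j · j · j · j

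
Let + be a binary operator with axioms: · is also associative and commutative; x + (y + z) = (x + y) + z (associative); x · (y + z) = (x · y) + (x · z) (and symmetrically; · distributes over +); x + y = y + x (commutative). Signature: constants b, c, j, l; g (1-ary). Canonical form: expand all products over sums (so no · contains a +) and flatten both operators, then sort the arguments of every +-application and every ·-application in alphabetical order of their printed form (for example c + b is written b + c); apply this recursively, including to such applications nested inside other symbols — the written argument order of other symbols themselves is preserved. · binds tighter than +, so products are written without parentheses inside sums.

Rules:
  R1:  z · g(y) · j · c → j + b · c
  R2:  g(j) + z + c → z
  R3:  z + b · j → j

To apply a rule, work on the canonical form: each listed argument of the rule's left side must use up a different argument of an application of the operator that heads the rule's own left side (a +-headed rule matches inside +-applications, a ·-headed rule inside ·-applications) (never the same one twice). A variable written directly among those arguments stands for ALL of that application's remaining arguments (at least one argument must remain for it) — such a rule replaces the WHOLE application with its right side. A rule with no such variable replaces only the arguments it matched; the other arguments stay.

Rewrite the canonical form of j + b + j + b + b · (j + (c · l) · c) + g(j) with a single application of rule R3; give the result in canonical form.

Canonical form:  b + b + b · c · c · l + b · j + g(j) + j + j
Match R3:  consume b · j;  z := b + b + b · c · c · l + g(j) + j + j
Every leftover argument binds to the variable; the entire application is replaced.
Giving:  j

Answer: j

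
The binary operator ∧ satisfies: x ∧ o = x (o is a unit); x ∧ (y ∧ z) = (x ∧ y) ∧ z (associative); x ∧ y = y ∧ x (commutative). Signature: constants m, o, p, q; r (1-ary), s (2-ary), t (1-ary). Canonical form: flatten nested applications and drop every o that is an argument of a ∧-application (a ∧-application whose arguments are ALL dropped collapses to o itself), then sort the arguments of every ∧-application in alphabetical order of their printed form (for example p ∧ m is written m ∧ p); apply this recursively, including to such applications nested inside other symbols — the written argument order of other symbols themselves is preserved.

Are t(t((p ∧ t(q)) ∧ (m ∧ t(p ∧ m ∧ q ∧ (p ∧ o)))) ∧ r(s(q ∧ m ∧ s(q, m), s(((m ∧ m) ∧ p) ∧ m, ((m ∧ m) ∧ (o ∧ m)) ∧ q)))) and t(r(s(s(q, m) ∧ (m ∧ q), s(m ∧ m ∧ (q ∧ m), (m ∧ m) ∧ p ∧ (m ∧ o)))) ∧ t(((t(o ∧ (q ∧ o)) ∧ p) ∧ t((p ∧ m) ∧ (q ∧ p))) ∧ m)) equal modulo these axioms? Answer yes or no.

Left:  t(t((p ∧ t(q)) ∧ (m ∧ t(p ∧ m ∧ q ∧ (p ∧ o)))) ∧ r(s(q ∧ m ∧ s(q, m), s(((m ∧ m) ∧ p) ∧ m, ((m ∧ m) ∧ (o ∧ m)) ∧ q))))
  Focus inside:  t((p ∧ t(q)) ∧ (m ∧ t(p ∧ m ∧ q ∧ (p ∧ o)))) ∧ r(s(q ∧ m ∧ s(q, m), s(((m ∧ m) ∧ p) ∧ m, ((m ∧ m) ∧ (o ∧ m)) ∧ q)))
  Canonicalize subterm:  t((p ∧ t(q)) ∧ (m ∧ t(p ∧ m ∧ q ∧ (p ∧ o))))  →  t(m ∧ p ∧ t(m ∧ p ∧ p ∧ q) ∧ t(q))
  Simplify inside:  r(s(q ∧ m ∧ s(q, m), s(((m ∧ m) ∧ p) ∧ m, ((m ∧ m) ∧ (o ∧ m)) ∧ q)))  →  r(s(m ∧ q ∧ s(q, m), s(m ∧ m ∧ m ∧ p, m ∧ m ∧ m ∧ q)))
  Sort arguments:  r(s(m ∧ q ∧ s(q, m), s(m ∧ m ∧ m ∧ p, m ∧ m ∧ m ∧ q))) ∧ t(m ∧ p ∧ t(m ∧ p ∧ p ∧ q) ∧ t(q))
  Reassemble:  t(r(s(m ∧ q ∧ s(q, m), s(m ∧ m ∧ m ∧ p, m ∧ m ∧ m ∧ q))) ∧ t(m ∧ p ∧ t(m ∧ p ∧ p ∧ q) ∧ t(q)))
Right:  t(r(s(s(q, m) ∧ (m ∧ q), s(m ∧ m ∧ (q ∧ m), (m ∧ m) ∧ p ∧ (m ∧ o)))) ∧ t(((t(o ∧ (q ∧ o)) ∧ p) ∧ t((p ∧ m) ∧ (q ∧ p))) ∧ m))
  Focus inside:  r(s(s(q, m) ∧ (m ∧ q), s(m ∧ m ∧ (q ∧ m), (m ∧ m) ∧ p ∧ (m ∧ o)))) ∧ t(((t(o ∧ (q ∧ o)) ∧ p) ∧ t((p ∧ m) ∧ (q ∧ p))) ∧ m)
  Inside:  r(s(s(q, m) ∧ (m ∧ q), s(m ∧ m ∧ (q ∧ m), (m ∧ m) ∧ p ∧ (m ∧ o))))  →  r(s(m ∧ q ∧ s(q, m), s(m ∧ m ∧ m ∧ q, m ∧ m ∧ m ∧ p)))
  Canonicalize subterm:  t(((t(o ∧ (q ∧ o)) ∧ p) ∧ t((p ∧ m) ∧ (q ∧ p))) ∧ m)  →  t(m ∧ p ∧ t(m ∧ p ∧ p ∧ q) ∧ t(q))
  Sort:  r(s(m ∧ q ∧ s(q, m), s(m ∧ m ∧ m ∧ q, m ∧ m ∧ m ∧ p))) ∧ t(m ∧ p ∧ t(m ∧ p ∧ p ∧ q) ∧ t(q))
  Rebuild:  t(r(s(m ∧ q ∧ s(q, m), s(m ∧ m ∧ m ∧ q, m ∧ m ∧ m ∧ p))) ∧ t(m ∧ p ∧ t(m ∧ p ∧ p ∧ q) ∧ t(q)))

Answer: no — t(r(s(m ∧ q ∧ s(q, m), s(m ∧ m ∧ m ∧ p, m ∧ m ∧ m ∧ q))) ∧ t(m ∧ p ∧ t(m ∧ p ∧ p ∧ q) ∧ t(q))) vs t(r(s(m ∧ q ∧ s(q, m), s(m ∧ m ∧ m ∧ q, m ∧ m ∧ m ∧ p))) ∧ t(m ∧ p ∧ t(m ∧ p ∧ p ∧ q) ∧ t(q)))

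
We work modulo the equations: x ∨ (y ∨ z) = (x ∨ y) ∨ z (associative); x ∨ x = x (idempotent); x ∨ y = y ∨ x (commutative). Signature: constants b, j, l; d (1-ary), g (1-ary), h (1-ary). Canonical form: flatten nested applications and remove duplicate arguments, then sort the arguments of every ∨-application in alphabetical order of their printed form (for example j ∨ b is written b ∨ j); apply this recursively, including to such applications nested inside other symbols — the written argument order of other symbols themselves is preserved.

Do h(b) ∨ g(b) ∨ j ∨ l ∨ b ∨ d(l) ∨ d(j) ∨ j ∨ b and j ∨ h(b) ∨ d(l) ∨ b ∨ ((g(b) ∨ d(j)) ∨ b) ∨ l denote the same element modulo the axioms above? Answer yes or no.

Answer: yes — both canonical forms are b ∨ d(j) ∨ d(l) ∨ g(b) ∨ h(b) ∨ j ∨ l

Derivation:
Left:  h(b) ∨ g(b) ∨ j ∨ l ∨ b ∨ d(l) ∨ d(j) ∨ j ∨ b
  Deduplicate:  drop duplicate j, b
  Order the arguments:  b ∨ d(j) ∨ d(l) ∨ g(b) ∨ h(b) ∨ j ∨ l
Right:  j ∨ h(b) ∨ d(l) ∨ b ∨ ((g(b) ∨ d(j)) ∨ b) ∨ l
  Flatten:  j ∨ h(b) ∨ d(l) ∨ b ∨ g(b) ∨ d(j) ∨ b ∨ l
  Deduplicate:  drop duplicate b
  Sort arguments:  b ∨ d(j) ∨ d(l) ∨ g(b) ∨ h(b) ∨ j ∨ l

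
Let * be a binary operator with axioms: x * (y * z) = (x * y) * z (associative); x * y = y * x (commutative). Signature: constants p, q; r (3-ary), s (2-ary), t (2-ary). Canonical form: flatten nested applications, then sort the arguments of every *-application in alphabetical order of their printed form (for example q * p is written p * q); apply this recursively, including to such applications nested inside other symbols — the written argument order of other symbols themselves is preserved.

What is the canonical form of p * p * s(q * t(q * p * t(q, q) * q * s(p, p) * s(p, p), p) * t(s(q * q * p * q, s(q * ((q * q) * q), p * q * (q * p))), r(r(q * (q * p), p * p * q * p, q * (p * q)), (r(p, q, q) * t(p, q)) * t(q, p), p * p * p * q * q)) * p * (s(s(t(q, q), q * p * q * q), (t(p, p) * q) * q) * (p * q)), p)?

Simplify inside:  s(q * t(q * p * t(q, q) * q * s(p, p) * s(p, p), p) * t(s(q * q * p * q, s(q * ((q * q) * q), p * q * (q * p))), r(r(q * (q * p), p * p * q * p, q * (p * q)), (r(p, q, q) * t(p, q)) * t(q, p), p * p * p * q * q)) * p * (s(s(t(q, q), q * p * q * q), (t(p, p) * q) * q) * (p * q)), p)  →  s(p * p * q * q * s(s(t(q, q), p * q * q * q), q * q * t(p, p)) * t(p * q * q * s(p, p) * s(p, p) * t(q, q), p) * t(s(p * q * q * q, s(q * q * q * q, p * p * q * q)), r(r(p * q * q, p * p * p * q, p * q * q), r(p, q, q) * t(p, q) * t(q, p), p * p * p * q * q)), p)
Order the arguments:  p * p * s(p * p * q * q * s(s(t(q, q), p * q * q * q), q * q * t(p, p)) * t(p * q * q * s(p, p) * s(p, p) * t(q, q), p) * t(s(p * q * q * q, s(q * q * q * q, p * p * q * q)), r(r(p * q * q, p * p * p * q, p * q * q), r(p, q, q) * t(p, q) * t(q, p), p * p * p * q * q)), p)

Answer: p * p * s(p * p * q * q * s(s(t(q, q), p * q * q * q), q * q * t(p, p)) * t(p * q * q * s(p, p) * s(p, p) * t(q, q), p) * t(s(p * q * q * q, s(q * q * q * q, p * p * q * q)), r(r(p * q * q, p * p * p * q, p * q * q), r(p, q, q) * t(p, q) * t(q, p), p * p * p * q * q)), p)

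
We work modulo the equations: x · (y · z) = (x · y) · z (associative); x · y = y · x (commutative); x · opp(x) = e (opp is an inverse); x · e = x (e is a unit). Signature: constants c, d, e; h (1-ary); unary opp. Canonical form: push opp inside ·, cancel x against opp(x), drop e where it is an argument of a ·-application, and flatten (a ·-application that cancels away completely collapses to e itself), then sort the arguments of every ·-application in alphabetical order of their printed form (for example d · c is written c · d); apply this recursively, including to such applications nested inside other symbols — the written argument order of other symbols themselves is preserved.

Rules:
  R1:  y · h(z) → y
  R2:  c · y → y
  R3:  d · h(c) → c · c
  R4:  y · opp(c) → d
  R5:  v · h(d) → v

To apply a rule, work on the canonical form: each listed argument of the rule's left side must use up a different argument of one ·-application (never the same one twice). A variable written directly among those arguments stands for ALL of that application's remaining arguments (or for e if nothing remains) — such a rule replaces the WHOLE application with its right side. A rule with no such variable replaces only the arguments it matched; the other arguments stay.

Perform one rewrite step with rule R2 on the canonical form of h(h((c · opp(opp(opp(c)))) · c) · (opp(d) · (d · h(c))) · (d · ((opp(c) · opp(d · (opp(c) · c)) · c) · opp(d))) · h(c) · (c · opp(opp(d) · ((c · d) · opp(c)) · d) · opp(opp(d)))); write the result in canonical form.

Canonical form:  h(c · h(c) · h(c) · h(c) · opp(d))
R2 matches:  uses c;  y := h(c) · h(c) · h(c) · opp(d)
The extension variable absorbs all remaining arguments, so the whole application is rewritten.
Giving:  h(h(c) · h(c) · h(c) · opp(d))

Answer: h(h(c) · h(c) · h(c) · opp(d))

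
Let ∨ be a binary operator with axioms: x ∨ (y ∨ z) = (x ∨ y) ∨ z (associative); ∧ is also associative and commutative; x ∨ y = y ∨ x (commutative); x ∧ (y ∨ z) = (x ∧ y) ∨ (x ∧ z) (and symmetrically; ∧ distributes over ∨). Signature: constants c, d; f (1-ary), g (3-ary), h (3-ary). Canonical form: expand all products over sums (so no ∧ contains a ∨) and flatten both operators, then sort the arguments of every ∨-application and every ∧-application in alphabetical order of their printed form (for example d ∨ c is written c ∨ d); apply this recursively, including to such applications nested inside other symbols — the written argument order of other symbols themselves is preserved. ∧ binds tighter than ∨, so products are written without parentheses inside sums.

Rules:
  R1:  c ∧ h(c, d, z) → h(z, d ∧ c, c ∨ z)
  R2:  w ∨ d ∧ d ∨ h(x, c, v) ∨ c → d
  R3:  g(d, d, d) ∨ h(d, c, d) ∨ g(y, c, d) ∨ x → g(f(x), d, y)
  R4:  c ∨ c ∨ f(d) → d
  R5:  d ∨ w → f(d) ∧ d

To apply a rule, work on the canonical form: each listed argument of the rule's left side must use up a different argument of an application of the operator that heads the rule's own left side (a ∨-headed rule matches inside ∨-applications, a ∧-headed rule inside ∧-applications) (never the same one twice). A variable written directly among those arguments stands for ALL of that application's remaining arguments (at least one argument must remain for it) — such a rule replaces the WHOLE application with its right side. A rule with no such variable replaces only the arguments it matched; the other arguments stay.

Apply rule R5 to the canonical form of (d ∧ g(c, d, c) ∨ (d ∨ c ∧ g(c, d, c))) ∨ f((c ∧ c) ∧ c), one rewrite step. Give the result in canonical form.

Answer: d ∧ f(d)

Derivation:
Canonical form:  c ∧ g(c, d, c) ∨ d ∨ d ∧ g(c, d, c) ∨ f(c ∧ c ∧ c)
Match R5:  consume d;  w := c ∧ g(c, d, c) ∨ d ∧ g(c, d, c) ∨ f(c ∧ c ∧ c)
The variable takes the whole remainder — replace the entire application.
Giving:  d ∧ f(d)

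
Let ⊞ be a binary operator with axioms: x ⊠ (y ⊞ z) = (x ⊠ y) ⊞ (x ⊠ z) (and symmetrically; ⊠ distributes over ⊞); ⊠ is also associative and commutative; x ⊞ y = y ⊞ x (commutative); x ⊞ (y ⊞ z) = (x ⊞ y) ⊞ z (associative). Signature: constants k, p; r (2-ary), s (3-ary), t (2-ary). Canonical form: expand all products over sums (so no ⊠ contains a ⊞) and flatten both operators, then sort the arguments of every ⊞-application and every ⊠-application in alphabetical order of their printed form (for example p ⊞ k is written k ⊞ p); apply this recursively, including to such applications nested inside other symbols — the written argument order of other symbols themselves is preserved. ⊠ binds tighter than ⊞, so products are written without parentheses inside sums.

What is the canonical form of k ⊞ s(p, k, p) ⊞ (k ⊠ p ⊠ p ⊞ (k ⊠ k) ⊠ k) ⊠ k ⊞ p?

Answer: k ⊞ k ⊠ k ⊠ k ⊠ k ⊞ k ⊠ k ⊠ p ⊠ p ⊞ p ⊞ s(p, k, p)

Derivation:
Distribute:  k ⊞ s(p, k, p) ⊞ k ⊠ k ⊠ p ⊠ p ⊞ k ⊠ k ⊠ k ⊠ k ⊞ p
Order the arguments:  k ⊞ k ⊠ k ⊠ k ⊠ k ⊞ k ⊠ k ⊠ p ⊠ p ⊞ p ⊞ s(p, k, p)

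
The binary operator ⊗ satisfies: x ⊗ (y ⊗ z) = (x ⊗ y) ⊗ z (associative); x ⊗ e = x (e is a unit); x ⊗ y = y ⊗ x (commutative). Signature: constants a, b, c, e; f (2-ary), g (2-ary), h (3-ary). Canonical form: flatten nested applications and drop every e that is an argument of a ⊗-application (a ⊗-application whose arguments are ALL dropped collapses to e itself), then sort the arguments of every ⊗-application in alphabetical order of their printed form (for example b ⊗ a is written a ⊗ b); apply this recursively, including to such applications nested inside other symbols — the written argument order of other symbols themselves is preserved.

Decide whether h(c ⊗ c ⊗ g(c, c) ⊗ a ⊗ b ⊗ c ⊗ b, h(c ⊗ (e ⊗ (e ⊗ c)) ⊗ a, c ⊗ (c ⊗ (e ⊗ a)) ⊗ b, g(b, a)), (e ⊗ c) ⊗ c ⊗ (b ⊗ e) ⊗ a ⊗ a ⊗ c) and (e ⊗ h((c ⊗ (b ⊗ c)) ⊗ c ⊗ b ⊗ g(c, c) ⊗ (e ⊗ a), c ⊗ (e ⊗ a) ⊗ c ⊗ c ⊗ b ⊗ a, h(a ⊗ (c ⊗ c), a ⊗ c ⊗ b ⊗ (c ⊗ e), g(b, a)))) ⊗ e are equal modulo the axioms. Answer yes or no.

Answer: no — h(a ⊗ b ⊗ b ⊗ c ⊗ c ⊗ c ⊗ g(c, c), h(a ⊗ c ⊗ c, a ⊗ b ⊗ c ⊗ c, g(b, a)), a ⊗ a ⊗ b ⊗ c ⊗ c ⊗ c) vs h(a ⊗ b ⊗ b ⊗ c ⊗ c ⊗ c ⊗ g(c, c), a ⊗ a ⊗ b ⊗ c ⊗ c ⊗ c, h(a ⊗ c ⊗ c, a ⊗ b ⊗ c ⊗ c, g(b, a)))

Derivation:
Left:  h(c ⊗ c ⊗ g(c, c) ⊗ a ⊗ b ⊗ c ⊗ b, h(c ⊗ (e ⊗ (e ⊗ c)) ⊗ a, c ⊗ (c ⊗ (e ⊗ a)) ⊗ b, g(b, a)), (e ⊗ c) ⊗ c ⊗ (b ⊗ e) ⊗ a ⊗ a ⊗ c)
  Work inside:  (e ⊗ c) ⊗ c ⊗ (b ⊗ e) ⊗ a ⊗ a ⊗ c
  Merge nested applications:  e ⊗ c ⊗ c ⊗ b ⊗ e ⊗ a ⊗ a ⊗ c
  Units out:  drop e (×2)
  Sort arguments:  a ⊗ a ⊗ b ⊗ c ⊗ c ⊗ c
  Rebuild:  h(a ⊗ b ⊗ b ⊗ c ⊗ c ⊗ c ⊗ g(c, c), h(a ⊗ c ⊗ c, a ⊗ b ⊗ c ⊗ c, g(b, a)), a ⊗ a ⊗ b ⊗ c ⊗ c ⊗ c)
Right:  (e ⊗ h((c ⊗ (b ⊗ c)) ⊗ c ⊗ b ⊗ g(c, c) ⊗ (e ⊗ a), c ⊗ (e ⊗ a) ⊗ c ⊗ c ⊗ b ⊗ a, h(a ⊗ (c ⊗ c), a ⊗ c ⊗ b ⊗ (c ⊗ e), g(b, a)))) ⊗ e
  Flatten:  e ⊗ h((c ⊗ (b ⊗ c)) ⊗ c ⊗ b ⊗ g(c, c) ⊗ (e ⊗ a), c ⊗ (e ⊗ a) ⊗ c ⊗ c ⊗ b ⊗ a, h(a ⊗ (c ⊗ c), a ⊗ c ⊗ b ⊗ (c ⊗ e), g(b, a))) ⊗ e
  Canonicalize subterm:  h((c ⊗ (b ⊗ c)) ⊗ c ⊗ b ⊗ g(c, c) ⊗ (e ⊗ a), c ⊗ (e ⊗ a) ⊗ c ⊗ c ⊗ b ⊗ a, h(a ⊗ (c ⊗ c), a ⊗ c ⊗ b ⊗ (c ⊗ e), g(b, a)))  →  h(a ⊗ b ⊗ b ⊗ c ⊗ c ⊗ c ⊗ g(c, c), a ⊗ a ⊗ b ⊗ c ⊗ c ⊗ c, h(a ⊗ c ⊗ c, a ⊗ b ⊗ c ⊗ c, g(b, a)))
  Units out:  drop e (×2)
  Sort:  h(a ⊗ b ⊗ b ⊗ c ⊗ c ⊗ c ⊗ g(c, c), a ⊗ a ⊗ b ⊗ c ⊗ c ⊗ c, h(a ⊗ c ⊗ c, a ⊗ b ⊗ c ⊗ c, g(b, a)))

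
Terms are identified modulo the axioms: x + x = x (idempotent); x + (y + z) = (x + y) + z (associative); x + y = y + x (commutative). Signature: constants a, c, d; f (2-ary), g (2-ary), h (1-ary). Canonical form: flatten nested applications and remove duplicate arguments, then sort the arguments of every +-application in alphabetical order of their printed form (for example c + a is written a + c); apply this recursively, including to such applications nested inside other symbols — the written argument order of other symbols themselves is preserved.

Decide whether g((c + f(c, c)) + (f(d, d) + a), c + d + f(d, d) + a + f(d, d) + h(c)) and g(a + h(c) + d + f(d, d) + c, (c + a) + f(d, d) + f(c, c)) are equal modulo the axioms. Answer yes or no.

Answer: no — g(a + c + f(c, c) + f(d, d), a + c + d + f(d, d) + h(c)) vs g(a + c + d + f(d, d) + h(c), a + c + f(c, c) + f(d, d))

Derivation:
Left:  g((c + f(c, c)) + (f(d, d) + a), c + d + f(d, d) + a + f(d, d) + h(c))
  Descend into:  c + d + f(d, d) + a + f(d, d) + h(c)
  Deduplicate:  drop duplicate f(d, d)
  Sort:  a + c + d + f(d, d) + h(c)
  Put back:  g(a + c + f(c, c) + f(d, d), a + c + d + f(d, d) + h(c))
Right:  g(a + h(c) + d + f(d, d) + c, (c + a) + f(d, d) + f(c, c))
  Descend into:  (c + a) + f(d, d) + f(c, c)
  Flatten:  c + a + f(d, d) + f(c, c)
  Sort arguments:  a + c + f(c, c) + f(d, d)
  Put back:  g(a + c + d + f(d, d) + h(c), a + c + f(c, c) + f(d, d))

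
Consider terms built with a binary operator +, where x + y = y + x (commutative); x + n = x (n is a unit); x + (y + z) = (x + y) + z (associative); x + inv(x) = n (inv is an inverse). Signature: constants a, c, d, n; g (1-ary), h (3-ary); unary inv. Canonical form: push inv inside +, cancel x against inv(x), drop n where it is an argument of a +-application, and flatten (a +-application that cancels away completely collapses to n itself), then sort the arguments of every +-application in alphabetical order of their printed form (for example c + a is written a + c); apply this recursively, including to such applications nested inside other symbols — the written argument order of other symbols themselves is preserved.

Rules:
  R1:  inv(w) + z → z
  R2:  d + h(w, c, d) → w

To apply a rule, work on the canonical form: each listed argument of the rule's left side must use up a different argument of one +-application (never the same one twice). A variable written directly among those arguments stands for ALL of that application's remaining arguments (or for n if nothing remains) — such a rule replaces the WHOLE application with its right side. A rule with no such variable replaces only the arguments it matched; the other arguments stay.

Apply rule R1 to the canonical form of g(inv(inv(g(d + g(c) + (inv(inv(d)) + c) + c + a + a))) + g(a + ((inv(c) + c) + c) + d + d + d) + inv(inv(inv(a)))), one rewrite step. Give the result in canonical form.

Canonical form:  g(g(a + a + c + c + d + d + g(c)) + g(a + c + d + d + d) + inv(a))
R1 matches:  uses inv(a);  w := a, z := g(a + a + c + c + d + d + g(c)) + g(a + c + d + d + d)
The extension variable absorbs all remaining arguments, so the whole application is rewritten.
Giving:  g(g(a + a + c + c + d + d + g(c)) + g(a + c + d + d + d))

Answer: g(g(a + a + c + c + d + d + g(c)) + g(a + c + d + d + d))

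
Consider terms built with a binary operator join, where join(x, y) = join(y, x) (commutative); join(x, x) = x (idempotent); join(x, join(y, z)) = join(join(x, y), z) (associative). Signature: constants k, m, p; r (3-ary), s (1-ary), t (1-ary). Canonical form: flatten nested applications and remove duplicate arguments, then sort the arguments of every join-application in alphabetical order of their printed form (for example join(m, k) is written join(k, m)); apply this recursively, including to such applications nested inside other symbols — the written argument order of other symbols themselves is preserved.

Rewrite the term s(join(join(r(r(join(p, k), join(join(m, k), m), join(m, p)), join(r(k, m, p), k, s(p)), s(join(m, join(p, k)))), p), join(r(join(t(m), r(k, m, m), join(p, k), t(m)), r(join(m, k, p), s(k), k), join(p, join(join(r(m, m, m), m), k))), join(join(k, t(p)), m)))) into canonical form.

Descend into:  join(join(r(r(join(p, k), join(join(m, k), m), join(m, p)), join(r(k, m, p), k, s(p)), s(join(m, join(p, k)))), p), join(r(join(t(m), r(k, m, m), join(p, k), t(m)), r(join(m, k, p), s(k), k), join(p, join(join(r(m, m, m), m), k))), join(join(k, t(p)), m)))
Un-nest:  join(r(r(join(p, k), join(join(m, k), m), join(m, p)), join(r(k, m, p), k, s(p)), s(join(m, join(p, k)))), p, r(join(t(m), r(k, m, m), join(p, k), t(m)), r(join(m, k, p), s(k), k), join(p, join(join(r(m, m, m), m), k))), k, t(p), m)
Canonicalize subterm:  r(r(join(p, k), join(join(m, k), m), join(m, p)), join(r(k, m, p), k, s(p)), s(join(m, join(p, k))))  →  r(r(join(k, p), join(k, m), join(m, p)), join(k, r(k, m, p), s(p)), s(join(k, m, p)))
Simplify inside:  r(join(t(m), r(k, m, m), join(p, k), t(m)), r(join(m, k, p), s(k), k), join(p, join(join(r(m, m, m), m), k)))  →  r(join(k, p, r(k, m, m), t(m)), r(join(k, m, p), s(k), k), join(k, m, p, r(m, m, m)))
Order the arguments:  join(k, m, p, r(join(k, p, r(k, m, m), t(m)), r(join(k, m, p), s(k), k), join(k, m, p, r(m, m, m))), r(r(join(k, p), join(k, m), join(m, p)), join(k, r(k, m, p), s(p)), s(join(k, m, p))), t(p))
Reassemble:  s(join(k, m, p, r(join(k, p, r(k, m, m), t(m)), r(join(k, m, p), s(k), k), join(k, m, p, r(m, m, m))), r(r(join(k, p), join(k, m), join(m, p)), join(k, r(k, m, p), s(p)), s(join(k, m, p))), t(p)))

Answer: s(join(k, m, p, r(join(k, p, r(k, m, m), t(m)), r(join(k, m, p), s(k), k), join(k, m, p, r(m, m, m))), r(r(join(k, p), join(k, m), join(m, p)), join(k, r(k, m, p), s(p)), s(join(k, m, p))), t(p)))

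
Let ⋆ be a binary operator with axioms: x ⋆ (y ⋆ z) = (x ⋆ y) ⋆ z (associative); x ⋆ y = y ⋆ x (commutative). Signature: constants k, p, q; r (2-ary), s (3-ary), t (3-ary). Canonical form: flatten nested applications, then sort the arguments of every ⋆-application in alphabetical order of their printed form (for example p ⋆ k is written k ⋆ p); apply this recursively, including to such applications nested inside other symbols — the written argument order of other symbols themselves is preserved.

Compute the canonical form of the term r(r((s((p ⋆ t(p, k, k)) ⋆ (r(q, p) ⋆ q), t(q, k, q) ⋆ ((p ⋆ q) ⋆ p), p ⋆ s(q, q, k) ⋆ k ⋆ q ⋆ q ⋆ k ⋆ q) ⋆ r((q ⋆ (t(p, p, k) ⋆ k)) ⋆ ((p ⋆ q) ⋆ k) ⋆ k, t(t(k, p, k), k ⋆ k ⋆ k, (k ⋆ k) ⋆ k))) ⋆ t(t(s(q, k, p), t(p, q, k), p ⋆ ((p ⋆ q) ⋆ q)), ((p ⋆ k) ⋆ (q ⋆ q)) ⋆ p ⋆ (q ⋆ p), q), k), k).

Answer: r(r(r(k ⋆ k ⋆ k ⋆ p ⋆ q ⋆ q ⋆ t(p, p, k), t(t(k, p, k), k ⋆ k ⋆ k, k ⋆ k ⋆ k)) ⋆ s(p ⋆ q ⋆ r(q, p) ⋆ t(p, k, k), p ⋆ p ⋆ q ⋆ t(q, k, q), k ⋆ k ⋆ p ⋆ q ⋆ q ⋆ q ⋆ s(q, q, k)) ⋆ t(t(s(q, k, p), t(p, q, k), p ⋆ p ⋆ q ⋆ q), k ⋆ p ⋆ p ⋆ p ⋆ q ⋆ q ⋆ q, q), k), k)

Derivation:
Focus inside:  (s((p ⋆ t(p, k, k)) ⋆ (r(q, p) ⋆ q), t(q, k, q) ⋆ ((p ⋆ q) ⋆ p), p ⋆ s(q, q, k) ⋆ k ⋆ q ⋆ q ⋆ k ⋆ q) ⋆ r((q ⋆ (t(p, p, k) ⋆ k)) ⋆ ((p ⋆ q) ⋆ k) ⋆ k, t(t(k, p, k), k ⋆ k ⋆ k, (k ⋆ k) ⋆ k))) ⋆ t(t(s(q, k, p), t(p, q, k), p ⋆ ((p ⋆ q) ⋆ q)), ((p ⋆ k) ⋆ (q ⋆ q)) ⋆ p ⋆ (q ⋆ p), q)
Un-nest:  s((p ⋆ t(p, k, k)) ⋆ (r(q, p) ⋆ q), t(q, k, q) ⋆ ((p ⋆ q) ⋆ p), p ⋆ s(q, q, k) ⋆ k ⋆ q ⋆ q ⋆ k ⋆ q) ⋆ r((q ⋆ (t(p, p, k) ⋆ k)) ⋆ ((p ⋆ q) ⋆ k) ⋆ k, t(t(k, p, k), k ⋆ k ⋆ k, (k ⋆ k) ⋆ k)) ⋆ t(t(s(q, k, p), t(p, q, k), p ⋆ ((p ⋆ q) ⋆ q)), ((p ⋆ k) ⋆ (q ⋆ q)) ⋆ p ⋆ (q ⋆ p), q)
Canonicalize subterm:  s((p ⋆ t(p, k, k)) ⋆ (r(q, p) ⋆ q), t(q, k, q) ⋆ ((p ⋆ q) ⋆ p), p ⋆ s(q, q, k) ⋆ k ⋆ q ⋆ q ⋆ k ⋆ q)  →  s(p ⋆ q ⋆ r(q, p) ⋆ t(p, k, k), p ⋆ p ⋆ q ⋆ t(q, k, q), k ⋆ k ⋆ p ⋆ q ⋆ q ⋆ q ⋆ s(q, q, k))
Inside:  r((q ⋆ (t(p, p, k) ⋆ k)) ⋆ ((p ⋆ q) ⋆ k) ⋆ k, t(t(k, p, k), k ⋆ k ⋆ k, (k ⋆ k) ⋆ k))  →  r(k ⋆ k ⋆ k ⋆ p ⋆ q ⋆ q ⋆ t(p, p, k), t(t(k, p, k), k ⋆ k ⋆ k, k ⋆ k ⋆ k))
Simplify inside:  t(t(s(q, k, p), t(p, q, k), p ⋆ ((p ⋆ q) ⋆ q)), ((p ⋆ k) ⋆ (q ⋆ q)) ⋆ p ⋆ (q ⋆ p), q)  →  t(t(s(q, k, p), t(p, q, k), p ⋆ p ⋆ q ⋆ q), k ⋆ p ⋆ p ⋆ p ⋆ q ⋆ q ⋆ q, q)
Order the arguments:  r(k ⋆ k ⋆ k ⋆ p ⋆ q ⋆ q ⋆ t(p, p, k), t(t(k, p, k), k ⋆ k ⋆ k, k ⋆ k ⋆ k)) ⋆ s(p ⋆ q ⋆ r(q, p) ⋆ t(p, k, k), p ⋆ p ⋆ q ⋆ t(q, k, q), k ⋆ k ⋆ p ⋆ q ⋆ q ⋆ q ⋆ s(q, q, k)) ⋆ t(t(s(q, k, p), t(p, q, k), p ⋆ p ⋆ q ⋆ q), k ⋆ p ⋆ p ⋆ p ⋆ q ⋆ q ⋆ q, q)
Reassemble:  r(r(r(k ⋆ k ⋆ k ⋆ p ⋆ q ⋆ q ⋆ t(p, p, k), t(t(k, p, k), k ⋆ k ⋆ k, k ⋆ k ⋆ k)) ⋆ s(p ⋆ q ⋆ r(q, p) ⋆ t(p, k, k), p ⋆ p ⋆ q ⋆ t(q, k, q), k ⋆ k ⋆ p ⋆ q ⋆ q ⋆ q ⋆ s(q, q, k)) ⋆ t(t(s(q, k, p), t(p, q, k), p ⋆ p ⋆ q ⋆ q), k ⋆ p ⋆ p ⋆ p ⋆ q ⋆ q ⋆ q, q), k), k)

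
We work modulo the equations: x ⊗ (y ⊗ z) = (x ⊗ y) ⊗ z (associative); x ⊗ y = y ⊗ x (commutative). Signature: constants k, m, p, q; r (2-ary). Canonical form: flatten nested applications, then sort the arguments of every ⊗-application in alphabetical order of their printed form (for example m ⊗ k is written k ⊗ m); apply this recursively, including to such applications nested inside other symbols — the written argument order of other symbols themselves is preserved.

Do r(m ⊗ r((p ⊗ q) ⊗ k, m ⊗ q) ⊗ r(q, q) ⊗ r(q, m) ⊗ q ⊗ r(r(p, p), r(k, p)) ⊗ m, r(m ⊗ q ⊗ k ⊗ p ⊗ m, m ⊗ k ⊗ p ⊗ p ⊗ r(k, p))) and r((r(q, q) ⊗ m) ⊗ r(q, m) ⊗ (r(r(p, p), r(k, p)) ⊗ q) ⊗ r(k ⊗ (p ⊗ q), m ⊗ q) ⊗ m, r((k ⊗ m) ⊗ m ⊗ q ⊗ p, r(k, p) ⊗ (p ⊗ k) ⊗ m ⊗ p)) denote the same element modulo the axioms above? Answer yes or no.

Left:  r(m ⊗ r((p ⊗ q) ⊗ k, m ⊗ q) ⊗ r(q, q) ⊗ r(q, m) ⊗ q ⊗ r(r(p, p), r(k, p)) ⊗ m, r(m ⊗ q ⊗ k ⊗ p ⊗ m, m ⊗ k ⊗ p ⊗ p ⊗ r(k, p)))
  Work inside:  m ⊗ r((p ⊗ q) ⊗ k, m ⊗ q) ⊗ r(q, q) ⊗ r(q, m) ⊗ q ⊗ r(r(p, p), r(k, p)) ⊗ m
  Canonicalize subterm:  r((p ⊗ q) ⊗ k, m ⊗ q)  →  r(k ⊗ p ⊗ q, m ⊗ q)
  Order the arguments:  m ⊗ m ⊗ q ⊗ r(k ⊗ p ⊗ q, m ⊗ q) ⊗ r(q, m) ⊗ r(q, q) ⊗ r(r(p, p), r(k, p))
  Rebuild:  r(m ⊗ m ⊗ q ⊗ r(k ⊗ p ⊗ q, m ⊗ q) ⊗ r(q, m) ⊗ r(q, q) ⊗ r(r(p, p), r(k, p)), r(k ⊗ m ⊗ m ⊗ p ⊗ q, k ⊗ m ⊗ p ⊗ p ⊗ r(k, p)))
Right:  r((r(q, q) ⊗ m) ⊗ r(q, m) ⊗ (r(r(p, p), r(k, p)) ⊗ q) ⊗ r(k ⊗ (p ⊗ q), m ⊗ q) ⊗ m, r((k ⊗ m) ⊗ m ⊗ q ⊗ p, r(k, p) ⊗ (p ⊗ k) ⊗ m ⊗ p))
  Descend into:  (r(q, q) ⊗ m) ⊗ r(q, m) ⊗ (r(r(p, p), r(k, p)) ⊗ q) ⊗ r(k ⊗ (p ⊗ q), m ⊗ q) ⊗ m
  Flatten:  r(q, q) ⊗ m ⊗ r(q, m) ⊗ r(r(p, p), r(k, p)) ⊗ q ⊗ r(k ⊗ (p ⊗ q), m ⊗ q) ⊗ m
  Canonicalize subterm:  r(k ⊗ (p ⊗ q), m ⊗ q)  →  r(k ⊗ p ⊗ q, m ⊗ q)
  Order the arguments:  m ⊗ m ⊗ q ⊗ r(k ⊗ p ⊗ q, m ⊗ q) ⊗ r(q, m) ⊗ r(q, q) ⊗ r(r(p, p), r(k, p))
  Rebuild:  r(m ⊗ m ⊗ q ⊗ r(k ⊗ p ⊗ q, m ⊗ q) ⊗ r(q, m) ⊗ r(q, q) ⊗ r(r(p, p), r(k, p)), r(k ⊗ m ⊗ m ⊗ p ⊗ q, k ⊗ m ⊗ p ⊗ p ⊗ r(k, p)))

Answer: yes — both canonical forms are r(m ⊗ m ⊗ q ⊗ r(k ⊗ p ⊗ q, m ⊗ q) ⊗ r(q, m) ⊗ r(q, q) ⊗ r(r(p, p), r(k, p)), r(k ⊗ m ⊗ m ⊗ p ⊗ q, k ⊗ m ⊗ p ⊗ p ⊗ r(k, p)))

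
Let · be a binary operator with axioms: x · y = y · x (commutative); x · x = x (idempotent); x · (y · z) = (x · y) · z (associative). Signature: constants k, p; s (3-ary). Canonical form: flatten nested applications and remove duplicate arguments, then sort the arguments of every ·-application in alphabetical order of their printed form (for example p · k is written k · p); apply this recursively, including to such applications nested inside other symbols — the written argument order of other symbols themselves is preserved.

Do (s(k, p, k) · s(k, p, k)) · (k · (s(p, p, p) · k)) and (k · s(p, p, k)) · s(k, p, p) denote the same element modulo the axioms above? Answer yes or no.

Answer: no — k · s(k, p, k) · s(p, p, p) vs k · s(k, p, p) · s(p, p, k)

Derivation:
Left:  (s(k, p, k) · s(k, p, k)) · (k · (s(p, p, p) · k))
  Un-nest:  s(k, p, k) · s(k, p, k) · k · s(p, p, p) · k
  Deduplicate:  drop duplicate s(k, p, k), k
  Order the arguments:  k · s(k, p, k) · s(p, p, p)
Right:  (k · s(p, p, k)) · s(k, p, p)
  Un-nest:  k · s(p, p, k) · s(k, p, p)
  Order the arguments:  k · s(k, p, p) · s(p, p, k)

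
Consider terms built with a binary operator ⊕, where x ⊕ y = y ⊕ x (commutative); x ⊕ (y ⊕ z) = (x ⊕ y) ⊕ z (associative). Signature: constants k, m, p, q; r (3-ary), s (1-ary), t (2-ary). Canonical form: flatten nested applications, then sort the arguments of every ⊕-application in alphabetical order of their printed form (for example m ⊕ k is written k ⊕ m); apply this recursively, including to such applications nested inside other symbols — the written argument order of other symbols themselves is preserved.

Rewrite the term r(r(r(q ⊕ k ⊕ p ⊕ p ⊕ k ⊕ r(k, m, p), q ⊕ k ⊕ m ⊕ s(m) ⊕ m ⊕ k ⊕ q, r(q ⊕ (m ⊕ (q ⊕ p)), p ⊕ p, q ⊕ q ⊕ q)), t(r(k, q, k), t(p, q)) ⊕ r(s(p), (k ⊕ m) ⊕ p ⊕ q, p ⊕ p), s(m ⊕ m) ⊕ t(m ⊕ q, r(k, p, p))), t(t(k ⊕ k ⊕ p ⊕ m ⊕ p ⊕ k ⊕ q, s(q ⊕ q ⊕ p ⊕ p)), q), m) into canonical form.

Focus inside:  t(r(k, q, k), t(p, q)) ⊕ r(s(p), (k ⊕ m) ⊕ p ⊕ q, p ⊕ p)
Inside:  r(s(p), (k ⊕ m) ⊕ p ⊕ q, p ⊕ p)  →  r(s(p), k ⊕ m ⊕ p ⊕ q, p ⊕ p)
Sort:  r(s(p), k ⊕ m ⊕ p ⊕ q, p ⊕ p) ⊕ t(r(k, q, k), t(p, q))
Reassemble:  r(r(r(k ⊕ k ⊕ p ⊕ p ⊕ q ⊕ r(k, m, p), k ⊕ k ⊕ m ⊕ m ⊕ q ⊕ q ⊕ s(m), r(m ⊕ p ⊕ q ⊕ q, p ⊕ p, q ⊕ q ⊕ q)), r(s(p), k ⊕ m ⊕ p ⊕ q, p ⊕ p) ⊕ t(r(k, q, k), t(p, q)), s(m ⊕ m) ⊕ t(m ⊕ q, r(k, p, p))), t(t(k ⊕ k ⊕ k ⊕ m ⊕ p ⊕ p ⊕ q, s(p ⊕ p ⊕ q ⊕ q)), q), m)

Answer: r(r(r(k ⊕ k ⊕ p ⊕ p ⊕ q ⊕ r(k, m, p), k ⊕ k ⊕ m ⊕ m ⊕ q ⊕ q ⊕ s(m), r(m ⊕ p ⊕ q ⊕ q, p ⊕ p, q ⊕ q ⊕ q)), r(s(p), k ⊕ m ⊕ p ⊕ q, p ⊕ p) ⊕ t(r(k, q, k), t(p, q)), s(m ⊕ m) ⊕ t(m ⊕ q, r(k, p, p))), t(t(k ⊕ k ⊕ k ⊕ m ⊕ p ⊕ p ⊕ q, s(p ⊕ p ⊕ q ⊕ q)), q), m)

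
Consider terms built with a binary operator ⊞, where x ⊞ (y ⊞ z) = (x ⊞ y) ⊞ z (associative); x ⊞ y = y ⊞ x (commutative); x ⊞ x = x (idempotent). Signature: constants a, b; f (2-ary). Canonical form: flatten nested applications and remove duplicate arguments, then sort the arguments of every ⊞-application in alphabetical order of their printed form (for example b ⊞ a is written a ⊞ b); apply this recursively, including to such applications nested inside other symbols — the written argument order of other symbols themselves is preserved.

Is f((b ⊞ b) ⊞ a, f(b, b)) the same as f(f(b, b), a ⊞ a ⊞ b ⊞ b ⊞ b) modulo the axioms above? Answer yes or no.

Answer: no — f(a ⊞ b, f(b, b)) vs f(f(b, b), a ⊞ b)

Derivation:
Left:  f((b ⊞ b) ⊞ a, f(b, b))
  Focus inside:  (b ⊞ b) ⊞ a
  Flatten:  b ⊞ b ⊞ a
  Drop duplicates:  drop duplicate b
  Sort:  a ⊞ b
  Put back:  f(a ⊞ b, f(b, b))
Right:  f(f(b, b), a ⊞ a ⊞ b ⊞ b ⊞ b)
  Work inside:  a ⊞ a ⊞ b ⊞ b ⊞ b
  Idempotence:  drop duplicate a, b, b
  Sort arguments:  a ⊞ b
  Rebuild:  f(f(b, b), a ⊞ b)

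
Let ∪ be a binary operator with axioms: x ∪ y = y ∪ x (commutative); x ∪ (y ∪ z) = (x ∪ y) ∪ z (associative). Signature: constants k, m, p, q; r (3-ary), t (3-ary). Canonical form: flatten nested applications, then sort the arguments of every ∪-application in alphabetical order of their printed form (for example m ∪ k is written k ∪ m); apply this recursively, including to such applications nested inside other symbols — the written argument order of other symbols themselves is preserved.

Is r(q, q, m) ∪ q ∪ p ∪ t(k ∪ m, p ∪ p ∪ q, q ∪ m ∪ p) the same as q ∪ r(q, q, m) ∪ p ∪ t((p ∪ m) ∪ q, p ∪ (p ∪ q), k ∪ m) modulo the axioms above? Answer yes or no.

Answer: no — p ∪ q ∪ r(q, q, m) ∪ t(k ∪ m, p ∪ p ∪ q, m ∪ p ∪ q) vs p ∪ q ∪ r(q, q, m) ∪ t(m ∪ p ∪ q, p ∪ p ∪ q, k ∪ m)

Derivation:
Left:  r(q, q, m) ∪ q ∪ p ∪ t(k ∪ m, p ∪ p ∪ q, q ∪ m ∪ p)
  Canonicalize subterm:  t(k ∪ m, p ∪ p ∪ q, q ∪ m ∪ p)  →  t(k ∪ m, p ∪ p ∪ q, m ∪ p ∪ q)
  Sort:  p ∪ q ∪ r(q, q, m) ∪ t(k ∪ m, p ∪ p ∪ q, m ∪ p ∪ q)
Right:  q ∪ r(q, q, m) ∪ p ∪ t((p ∪ m) ∪ q, p ∪ (p ∪ q), k ∪ m)
  Inside:  t((p ∪ m) ∪ q, p ∪ (p ∪ q), k ∪ m)  →  t(m ∪ p ∪ q, p ∪ p ∪ q, k ∪ m)
  Sort arguments:  p ∪ q ∪ r(q, q, m) ∪ t(m ∪ p ∪ q, p ∪ p ∪ q, k ∪ m)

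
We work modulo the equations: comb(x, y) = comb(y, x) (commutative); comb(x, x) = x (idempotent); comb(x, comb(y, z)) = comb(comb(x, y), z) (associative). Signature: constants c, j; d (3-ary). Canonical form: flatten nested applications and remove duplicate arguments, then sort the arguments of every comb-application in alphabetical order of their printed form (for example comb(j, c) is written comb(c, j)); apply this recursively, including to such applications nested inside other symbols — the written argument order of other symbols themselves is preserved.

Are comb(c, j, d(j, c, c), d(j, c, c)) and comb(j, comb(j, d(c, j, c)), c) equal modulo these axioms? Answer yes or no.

Answer: no — comb(c, d(j, c, c), j) vs comb(c, d(c, j, c), j)

Derivation:
Left:  comb(c, j, d(j, c, c), d(j, c, c))
  Drop duplicates:  drop duplicate d(j, c, c)
  Order the arguments:  comb(c, d(j, c, c), j)
Right:  comb(j, comb(j, d(c, j, c)), c)
  Merge nested applications:  comb(j, j, d(c, j, c), c)
  Deduplicate:  drop duplicate j
  Order the arguments:  comb(c, d(c, j, c), j)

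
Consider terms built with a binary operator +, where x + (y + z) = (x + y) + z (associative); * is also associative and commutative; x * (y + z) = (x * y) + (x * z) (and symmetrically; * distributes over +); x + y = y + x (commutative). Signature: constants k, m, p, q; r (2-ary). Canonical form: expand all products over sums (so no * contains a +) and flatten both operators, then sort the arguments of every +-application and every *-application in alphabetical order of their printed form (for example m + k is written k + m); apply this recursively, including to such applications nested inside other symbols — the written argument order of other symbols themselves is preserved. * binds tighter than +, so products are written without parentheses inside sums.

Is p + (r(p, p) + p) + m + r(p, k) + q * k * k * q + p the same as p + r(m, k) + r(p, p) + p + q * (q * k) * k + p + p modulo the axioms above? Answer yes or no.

Left:  p + (r(p, p) + p) + m + r(p, k) + q * k * k * q + p
  Merge nested applications:  p + r(p, p) + p + m + r(p, k) + k * k * q * q + p
  Sort:  k * k * q * q + m + p + p + p + r(p, k) + r(p, p)
Right:  p + r(m, k) + r(p, p) + p + q * (q * k) * k + p + p
  Merge nested applications:  p + r(m, k) + r(p, p) + p + k * k * q * q + p + p
  Order the arguments:  k * k * q * q + p + p + p + p + r(m, k) + r(p, p)

Answer: no — k * k * q * q + m + p + p + p + r(p, k) + r(p, p) vs k * k * q * q + p + p + p + p + r(m, k) + r(p, p)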